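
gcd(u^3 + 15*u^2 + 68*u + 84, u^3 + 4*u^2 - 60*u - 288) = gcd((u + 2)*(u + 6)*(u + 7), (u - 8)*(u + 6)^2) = u + 6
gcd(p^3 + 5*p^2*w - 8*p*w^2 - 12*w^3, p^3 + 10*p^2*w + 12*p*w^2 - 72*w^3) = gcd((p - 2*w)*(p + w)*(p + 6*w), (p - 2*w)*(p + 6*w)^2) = p^2 + 4*p*w - 12*w^2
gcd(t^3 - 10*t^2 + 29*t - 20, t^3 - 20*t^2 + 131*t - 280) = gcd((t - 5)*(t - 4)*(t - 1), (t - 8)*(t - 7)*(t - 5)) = t - 5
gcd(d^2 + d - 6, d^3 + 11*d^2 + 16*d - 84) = d - 2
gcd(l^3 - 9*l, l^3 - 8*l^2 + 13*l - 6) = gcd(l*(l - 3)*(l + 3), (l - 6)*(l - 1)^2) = 1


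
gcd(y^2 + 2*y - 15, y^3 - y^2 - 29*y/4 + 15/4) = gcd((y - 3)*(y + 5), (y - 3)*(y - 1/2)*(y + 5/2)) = y - 3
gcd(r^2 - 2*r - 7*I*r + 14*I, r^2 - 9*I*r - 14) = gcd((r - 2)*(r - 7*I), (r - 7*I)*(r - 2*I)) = r - 7*I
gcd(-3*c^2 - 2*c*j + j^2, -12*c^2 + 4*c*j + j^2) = 1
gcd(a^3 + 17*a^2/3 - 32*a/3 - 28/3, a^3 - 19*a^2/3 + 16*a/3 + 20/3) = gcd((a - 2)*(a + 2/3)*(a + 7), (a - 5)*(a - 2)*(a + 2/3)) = a^2 - 4*a/3 - 4/3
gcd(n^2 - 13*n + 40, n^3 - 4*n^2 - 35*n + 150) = n - 5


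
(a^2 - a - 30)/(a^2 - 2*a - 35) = (a - 6)/(a - 7)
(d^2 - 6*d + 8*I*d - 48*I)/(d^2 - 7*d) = (d^2 - 6*d + 8*I*d - 48*I)/(d*(d - 7))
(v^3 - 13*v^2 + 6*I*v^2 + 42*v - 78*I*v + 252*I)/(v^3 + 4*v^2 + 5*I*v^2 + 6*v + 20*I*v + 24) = (v^2 - 13*v + 42)/(v^2 + v*(4 - I) - 4*I)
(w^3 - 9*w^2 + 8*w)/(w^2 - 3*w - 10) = w*(-w^2 + 9*w - 8)/(-w^2 + 3*w + 10)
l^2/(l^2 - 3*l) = l/(l - 3)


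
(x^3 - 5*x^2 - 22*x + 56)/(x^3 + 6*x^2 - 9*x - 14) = (x^2 - 3*x - 28)/(x^2 + 8*x + 7)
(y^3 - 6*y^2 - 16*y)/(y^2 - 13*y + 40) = y*(y + 2)/(y - 5)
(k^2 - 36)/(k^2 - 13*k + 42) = (k + 6)/(k - 7)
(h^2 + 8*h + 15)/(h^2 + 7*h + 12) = (h + 5)/(h + 4)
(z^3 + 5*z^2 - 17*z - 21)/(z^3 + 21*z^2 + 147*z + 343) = (z^2 - 2*z - 3)/(z^2 + 14*z + 49)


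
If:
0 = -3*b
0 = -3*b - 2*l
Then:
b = 0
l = 0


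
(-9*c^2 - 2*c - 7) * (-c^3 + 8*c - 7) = 9*c^5 + 2*c^4 - 65*c^3 + 47*c^2 - 42*c + 49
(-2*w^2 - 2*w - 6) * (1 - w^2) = 2*w^4 + 2*w^3 + 4*w^2 - 2*w - 6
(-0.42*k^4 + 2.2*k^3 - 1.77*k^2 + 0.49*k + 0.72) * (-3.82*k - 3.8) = 1.6044*k^5 - 6.808*k^4 - 1.5986*k^3 + 4.8542*k^2 - 4.6124*k - 2.736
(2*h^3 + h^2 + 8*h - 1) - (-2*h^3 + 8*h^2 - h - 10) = 4*h^3 - 7*h^2 + 9*h + 9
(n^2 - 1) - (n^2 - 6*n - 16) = 6*n + 15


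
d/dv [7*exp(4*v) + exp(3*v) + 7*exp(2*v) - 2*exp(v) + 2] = (28*exp(3*v) + 3*exp(2*v) + 14*exp(v) - 2)*exp(v)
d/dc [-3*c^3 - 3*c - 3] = -9*c^2 - 3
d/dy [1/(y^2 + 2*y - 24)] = 2*(-y - 1)/(y^2 + 2*y - 24)^2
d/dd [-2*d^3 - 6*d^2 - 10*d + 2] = -6*d^2 - 12*d - 10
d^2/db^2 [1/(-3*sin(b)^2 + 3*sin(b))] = (4 + 1/sin(b) - 4/sin(b)^2 + 2/sin(b)^3)/(3*(sin(b) - 1)^2)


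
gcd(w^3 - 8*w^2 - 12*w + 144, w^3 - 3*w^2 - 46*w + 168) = w - 6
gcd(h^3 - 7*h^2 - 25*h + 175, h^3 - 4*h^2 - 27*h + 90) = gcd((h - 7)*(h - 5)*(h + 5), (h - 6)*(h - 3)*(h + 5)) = h + 5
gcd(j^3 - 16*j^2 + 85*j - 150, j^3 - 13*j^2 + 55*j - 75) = j^2 - 10*j + 25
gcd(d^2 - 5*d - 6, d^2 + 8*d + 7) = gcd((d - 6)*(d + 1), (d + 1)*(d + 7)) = d + 1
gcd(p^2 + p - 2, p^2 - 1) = p - 1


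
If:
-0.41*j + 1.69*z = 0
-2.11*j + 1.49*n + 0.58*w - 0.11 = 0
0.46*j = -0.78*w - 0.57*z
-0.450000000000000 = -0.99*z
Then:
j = 1.87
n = 3.29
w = -1.44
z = 0.45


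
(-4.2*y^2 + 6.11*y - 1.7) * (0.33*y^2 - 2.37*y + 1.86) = -1.386*y^4 + 11.9703*y^3 - 22.8537*y^2 + 15.3936*y - 3.162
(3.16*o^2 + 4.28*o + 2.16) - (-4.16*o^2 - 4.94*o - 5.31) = 7.32*o^2 + 9.22*o + 7.47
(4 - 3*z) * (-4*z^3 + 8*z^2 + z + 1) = 12*z^4 - 40*z^3 + 29*z^2 + z + 4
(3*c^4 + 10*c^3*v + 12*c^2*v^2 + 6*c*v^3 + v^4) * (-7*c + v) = -21*c^5 - 67*c^4*v - 74*c^3*v^2 - 30*c^2*v^3 - c*v^4 + v^5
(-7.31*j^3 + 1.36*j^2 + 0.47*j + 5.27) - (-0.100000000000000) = -7.31*j^3 + 1.36*j^2 + 0.47*j + 5.37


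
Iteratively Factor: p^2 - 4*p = (p)*(p - 4)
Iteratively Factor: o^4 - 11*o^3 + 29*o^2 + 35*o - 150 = (o + 2)*(o^3 - 13*o^2 + 55*o - 75) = (o - 5)*(o + 2)*(o^2 - 8*o + 15) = (o - 5)*(o - 3)*(o + 2)*(o - 5)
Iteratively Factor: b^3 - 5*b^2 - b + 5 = (b - 1)*(b^2 - 4*b - 5) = (b - 5)*(b - 1)*(b + 1)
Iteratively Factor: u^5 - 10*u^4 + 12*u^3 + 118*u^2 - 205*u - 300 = (u + 3)*(u^4 - 13*u^3 + 51*u^2 - 35*u - 100) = (u + 1)*(u + 3)*(u^3 - 14*u^2 + 65*u - 100) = (u - 5)*(u + 1)*(u + 3)*(u^2 - 9*u + 20) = (u - 5)*(u - 4)*(u + 1)*(u + 3)*(u - 5)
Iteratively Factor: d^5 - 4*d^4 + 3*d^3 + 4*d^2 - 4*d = (d)*(d^4 - 4*d^3 + 3*d^2 + 4*d - 4) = d*(d - 2)*(d^3 - 2*d^2 - d + 2) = d*(d - 2)*(d + 1)*(d^2 - 3*d + 2) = d*(d - 2)^2*(d + 1)*(d - 1)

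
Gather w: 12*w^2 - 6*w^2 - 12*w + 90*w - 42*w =6*w^2 + 36*w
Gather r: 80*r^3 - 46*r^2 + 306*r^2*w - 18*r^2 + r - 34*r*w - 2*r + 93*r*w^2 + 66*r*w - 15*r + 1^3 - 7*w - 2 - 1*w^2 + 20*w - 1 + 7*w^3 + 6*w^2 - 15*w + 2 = 80*r^3 + r^2*(306*w - 64) + r*(93*w^2 + 32*w - 16) + 7*w^3 + 5*w^2 - 2*w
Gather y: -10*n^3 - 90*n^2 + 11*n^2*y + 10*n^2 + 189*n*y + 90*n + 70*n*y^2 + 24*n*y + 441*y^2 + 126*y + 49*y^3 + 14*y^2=-10*n^3 - 80*n^2 + 90*n + 49*y^3 + y^2*(70*n + 455) + y*(11*n^2 + 213*n + 126)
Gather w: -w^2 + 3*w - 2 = -w^2 + 3*w - 2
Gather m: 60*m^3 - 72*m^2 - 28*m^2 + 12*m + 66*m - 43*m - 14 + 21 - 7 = 60*m^3 - 100*m^2 + 35*m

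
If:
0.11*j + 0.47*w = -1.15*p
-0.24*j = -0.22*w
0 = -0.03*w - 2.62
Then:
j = -80.06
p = 43.35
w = -87.33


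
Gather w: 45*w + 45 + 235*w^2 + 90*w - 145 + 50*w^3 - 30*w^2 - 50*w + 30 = 50*w^3 + 205*w^2 + 85*w - 70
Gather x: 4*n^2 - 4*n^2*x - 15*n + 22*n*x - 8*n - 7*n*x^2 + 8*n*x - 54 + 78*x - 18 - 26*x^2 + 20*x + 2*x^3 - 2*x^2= 4*n^2 - 23*n + 2*x^3 + x^2*(-7*n - 28) + x*(-4*n^2 + 30*n + 98) - 72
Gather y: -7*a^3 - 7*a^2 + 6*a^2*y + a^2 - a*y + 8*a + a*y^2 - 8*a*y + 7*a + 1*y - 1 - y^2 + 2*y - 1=-7*a^3 - 6*a^2 + 15*a + y^2*(a - 1) + y*(6*a^2 - 9*a + 3) - 2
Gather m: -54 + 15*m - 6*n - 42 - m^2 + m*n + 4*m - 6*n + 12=-m^2 + m*(n + 19) - 12*n - 84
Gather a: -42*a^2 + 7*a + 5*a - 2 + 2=-42*a^2 + 12*a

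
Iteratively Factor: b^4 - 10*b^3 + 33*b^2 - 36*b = (b - 3)*(b^3 - 7*b^2 + 12*b) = (b - 3)^2*(b^2 - 4*b) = (b - 4)*(b - 3)^2*(b)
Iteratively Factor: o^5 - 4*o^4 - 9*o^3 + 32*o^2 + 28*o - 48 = (o - 4)*(o^4 - 9*o^2 - 4*o + 12) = (o - 4)*(o + 2)*(o^3 - 2*o^2 - 5*o + 6) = (o - 4)*(o + 2)^2*(o^2 - 4*o + 3) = (o - 4)*(o - 1)*(o + 2)^2*(o - 3)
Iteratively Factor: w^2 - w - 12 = (w + 3)*(w - 4)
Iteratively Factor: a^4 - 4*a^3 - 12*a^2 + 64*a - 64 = (a - 2)*(a^3 - 2*a^2 - 16*a + 32) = (a - 4)*(a - 2)*(a^2 + 2*a - 8) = (a - 4)*(a - 2)^2*(a + 4)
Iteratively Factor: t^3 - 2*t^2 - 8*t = (t)*(t^2 - 2*t - 8) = t*(t + 2)*(t - 4)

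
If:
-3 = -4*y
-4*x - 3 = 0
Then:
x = -3/4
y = 3/4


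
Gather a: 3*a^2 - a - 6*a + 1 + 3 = 3*a^2 - 7*a + 4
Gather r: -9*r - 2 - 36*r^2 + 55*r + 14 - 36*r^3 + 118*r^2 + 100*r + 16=-36*r^3 + 82*r^2 + 146*r + 28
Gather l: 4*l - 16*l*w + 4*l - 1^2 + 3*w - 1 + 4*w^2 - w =l*(8 - 16*w) + 4*w^2 + 2*w - 2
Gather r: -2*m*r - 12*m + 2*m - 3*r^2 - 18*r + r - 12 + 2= -10*m - 3*r^2 + r*(-2*m - 17) - 10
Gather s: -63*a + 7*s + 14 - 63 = -63*a + 7*s - 49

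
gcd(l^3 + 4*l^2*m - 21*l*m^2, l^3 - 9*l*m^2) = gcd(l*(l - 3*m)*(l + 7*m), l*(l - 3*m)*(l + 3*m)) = l^2 - 3*l*m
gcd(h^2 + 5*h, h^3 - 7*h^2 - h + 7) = 1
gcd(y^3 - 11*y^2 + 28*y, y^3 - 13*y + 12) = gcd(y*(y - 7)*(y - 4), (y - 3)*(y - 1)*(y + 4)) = 1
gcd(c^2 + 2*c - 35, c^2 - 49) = c + 7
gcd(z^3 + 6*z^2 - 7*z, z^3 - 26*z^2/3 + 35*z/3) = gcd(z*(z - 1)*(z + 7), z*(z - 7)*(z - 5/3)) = z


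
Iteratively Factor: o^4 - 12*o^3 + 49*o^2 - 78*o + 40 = (o - 5)*(o^3 - 7*o^2 + 14*o - 8) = (o - 5)*(o - 1)*(o^2 - 6*o + 8) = (o - 5)*(o - 2)*(o - 1)*(o - 4)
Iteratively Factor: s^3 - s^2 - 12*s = (s + 3)*(s^2 - 4*s) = (s - 4)*(s + 3)*(s)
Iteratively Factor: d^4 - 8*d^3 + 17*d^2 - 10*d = (d - 5)*(d^3 - 3*d^2 + 2*d) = d*(d - 5)*(d^2 - 3*d + 2) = d*(d - 5)*(d - 2)*(d - 1)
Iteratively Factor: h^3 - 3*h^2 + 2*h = (h)*(h^2 - 3*h + 2) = h*(h - 1)*(h - 2)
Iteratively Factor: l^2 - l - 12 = (l - 4)*(l + 3)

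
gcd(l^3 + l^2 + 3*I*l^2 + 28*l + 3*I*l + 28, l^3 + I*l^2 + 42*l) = l + 7*I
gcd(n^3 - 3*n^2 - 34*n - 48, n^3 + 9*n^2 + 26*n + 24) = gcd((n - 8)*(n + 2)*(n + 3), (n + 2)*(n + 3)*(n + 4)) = n^2 + 5*n + 6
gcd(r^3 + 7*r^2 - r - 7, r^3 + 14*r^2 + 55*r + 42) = r^2 + 8*r + 7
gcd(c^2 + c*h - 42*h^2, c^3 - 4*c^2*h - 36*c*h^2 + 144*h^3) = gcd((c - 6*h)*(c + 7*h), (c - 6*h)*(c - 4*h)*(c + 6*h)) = c - 6*h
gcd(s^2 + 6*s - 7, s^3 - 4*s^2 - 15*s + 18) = s - 1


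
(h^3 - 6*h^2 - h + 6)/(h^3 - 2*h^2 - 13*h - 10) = (h^2 - 7*h + 6)/(h^2 - 3*h - 10)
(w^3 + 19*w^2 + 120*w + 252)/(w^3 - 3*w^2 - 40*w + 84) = (w^2 + 13*w + 42)/(w^2 - 9*w + 14)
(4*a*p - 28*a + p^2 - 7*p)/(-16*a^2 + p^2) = (p - 7)/(-4*a + p)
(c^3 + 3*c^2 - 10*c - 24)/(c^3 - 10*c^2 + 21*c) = (c^2 + 6*c + 8)/(c*(c - 7))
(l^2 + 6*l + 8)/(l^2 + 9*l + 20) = (l + 2)/(l + 5)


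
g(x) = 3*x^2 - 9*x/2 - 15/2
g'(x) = 6*x - 9/2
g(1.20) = -8.58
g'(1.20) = 2.70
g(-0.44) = -4.94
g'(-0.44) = -7.14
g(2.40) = -1.02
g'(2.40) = 9.90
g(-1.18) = 1.99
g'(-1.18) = -11.58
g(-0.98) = -0.21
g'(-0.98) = -10.38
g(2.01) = -4.42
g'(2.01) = 7.56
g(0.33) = -8.66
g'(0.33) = -2.52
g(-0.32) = -5.75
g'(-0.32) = -6.42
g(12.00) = 370.50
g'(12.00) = 67.50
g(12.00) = 370.50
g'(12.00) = 67.50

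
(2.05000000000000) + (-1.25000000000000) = 0.800000000000000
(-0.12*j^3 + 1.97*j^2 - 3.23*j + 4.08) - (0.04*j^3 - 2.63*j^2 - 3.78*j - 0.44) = -0.16*j^3 + 4.6*j^2 + 0.55*j + 4.52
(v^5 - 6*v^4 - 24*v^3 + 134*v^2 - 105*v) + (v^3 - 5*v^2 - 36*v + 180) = v^5 - 6*v^4 - 23*v^3 + 129*v^2 - 141*v + 180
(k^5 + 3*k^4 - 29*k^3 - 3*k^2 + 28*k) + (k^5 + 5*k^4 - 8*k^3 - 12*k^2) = 2*k^5 + 8*k^4 - 37*k^3 - 15*k^2 + 28*k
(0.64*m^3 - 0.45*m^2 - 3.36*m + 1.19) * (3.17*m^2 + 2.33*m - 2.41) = 2.0288*m^5 + 0.0647*m^4 - 13.2421*m^3 - 2.972*m^2 + 10.8703*m - 2.8679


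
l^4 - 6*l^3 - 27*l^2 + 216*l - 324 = (l - 6)*(l - 3)^2*(l + 6)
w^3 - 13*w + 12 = (w - 3)*(w - 1)*(w + 4)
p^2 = p^2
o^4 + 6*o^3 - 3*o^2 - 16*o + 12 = (o - 1)^2*(o + 2)*(o + 6)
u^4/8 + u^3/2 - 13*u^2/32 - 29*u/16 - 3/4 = (u/4 + 1)*(u/2 + 1/4)*(u - 2)*(u + 3/2)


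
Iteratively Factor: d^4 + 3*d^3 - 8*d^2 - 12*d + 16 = (d - 1)*(d^3 + 4*d^2 - 4*d - 16) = (d - 1)*(d + 4)*(d^2 - 4) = (d - 2)*(d - 1)*(d + 4)*(d + 2)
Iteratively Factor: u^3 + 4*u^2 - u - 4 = (u + 4)*(u^2 - 1) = (u - 1)*(u + 4)*(u + 1)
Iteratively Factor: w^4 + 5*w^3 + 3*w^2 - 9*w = (w - 1)*(w^3 + 6*w^2 + 9*w) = (w - 1)*(w + 3)*(w^2 + 3*w) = (w - 1)*(w + 3)^2*(w)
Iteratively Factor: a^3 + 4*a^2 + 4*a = (a + 2)*(a^2 + 2*a) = a*(a + 2)*(a + 2)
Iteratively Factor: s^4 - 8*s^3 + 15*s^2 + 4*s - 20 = (s - 2)*(s^3 - 6*s^2 + 3*s + 10) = (s - 5)*(s - 2)*(s^2 - s - 2) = (s - 5)*(s - 2)*(s + 1)*(s - 2)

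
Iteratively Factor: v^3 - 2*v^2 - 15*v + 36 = (v - 3)*(v^2 + v - 12) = (v - 3)*(v + 4)*(v - 3)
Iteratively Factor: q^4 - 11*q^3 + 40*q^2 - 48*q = (q - 4)*(q^3 - 7*q^2 + 12*q) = (q - 4)^2*(q^2 - 3*q) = q*(q - 4)^2*(q - 3)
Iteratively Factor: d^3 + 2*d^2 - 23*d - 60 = (d + 3)*(d^2 - d - 20) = (d + 3)*(d + 4)*(d - 5)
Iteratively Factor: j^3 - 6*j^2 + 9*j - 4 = (j - 4)*(j^2 - 2*j + 1) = (j - 4)*(j - 1)*(j - 1)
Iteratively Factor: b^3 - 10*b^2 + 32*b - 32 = (b - 4)*(b^2 - 6*b + 8) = (b - 4)^2*(b - 2)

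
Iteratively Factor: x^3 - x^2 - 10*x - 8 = (x + 2)*(x^2 - 3*x - 4) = (x - 4)*(x + 2)*(x + 1)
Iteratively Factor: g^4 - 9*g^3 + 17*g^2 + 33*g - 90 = (g + 2)*(g^3 - 11*g^2 + 39*g - 45) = (g - 3)*(g + 2)*(g^2 - 8*g + 15) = (g - 3)^2*(g + 2)*(g - 5)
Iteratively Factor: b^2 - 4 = (b - 2)*(b + 2)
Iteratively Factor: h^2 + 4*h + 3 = (h + 1)*(h + 3)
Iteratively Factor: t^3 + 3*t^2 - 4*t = (t - 1)*(t^2 + 4*t) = (t - 1)*(t + 4)*(t)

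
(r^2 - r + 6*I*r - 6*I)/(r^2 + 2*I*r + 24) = (r - 1)/(r - 4*I)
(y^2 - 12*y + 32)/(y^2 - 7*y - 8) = (y - 4)/(y + 1)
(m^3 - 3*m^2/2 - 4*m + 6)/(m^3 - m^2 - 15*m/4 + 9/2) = 2*(m - 2)/(2*m - 3)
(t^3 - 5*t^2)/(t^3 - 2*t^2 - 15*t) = t/(t + 3)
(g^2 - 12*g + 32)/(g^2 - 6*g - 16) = (g - 4)/(g + 2)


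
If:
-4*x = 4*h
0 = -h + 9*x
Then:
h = 0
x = 0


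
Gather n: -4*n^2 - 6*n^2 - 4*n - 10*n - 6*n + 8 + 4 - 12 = -10*n^2 - 20*n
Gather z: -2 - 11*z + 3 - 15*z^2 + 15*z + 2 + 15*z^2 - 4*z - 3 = 0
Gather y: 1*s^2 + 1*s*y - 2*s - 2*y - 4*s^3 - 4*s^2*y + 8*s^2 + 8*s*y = -4*s^3 + 9*s^2 - 2*s + y*(-4*s^2 + 9*s - 2)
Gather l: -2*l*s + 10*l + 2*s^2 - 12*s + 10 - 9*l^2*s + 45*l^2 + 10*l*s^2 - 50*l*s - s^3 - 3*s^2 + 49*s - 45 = l^2*(45 - 9*s) + l*(10*s^2 - 52*s + 10) - s^3 - s^2 + 37*s - 35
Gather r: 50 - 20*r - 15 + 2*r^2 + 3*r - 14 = 2*r^2 - 17*r + 21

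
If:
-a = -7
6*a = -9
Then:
No Solution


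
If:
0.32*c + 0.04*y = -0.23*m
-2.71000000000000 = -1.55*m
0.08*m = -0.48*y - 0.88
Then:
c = -0.99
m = 1.75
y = -2.12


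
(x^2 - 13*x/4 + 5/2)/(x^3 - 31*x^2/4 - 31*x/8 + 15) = 2*(x - 2)/(2*x^2 - 13*x - 24)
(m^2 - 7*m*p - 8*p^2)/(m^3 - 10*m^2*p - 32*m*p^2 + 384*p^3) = (-m - p)/(-m^2 + 2*m*p + 48*p^2)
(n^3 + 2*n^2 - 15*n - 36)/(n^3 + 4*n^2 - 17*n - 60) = (n + 3)/(n + 5)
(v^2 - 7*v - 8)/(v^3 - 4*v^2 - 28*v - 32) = (v + 1)/(v^2 + 4*v + 4)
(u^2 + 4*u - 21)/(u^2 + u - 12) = (u + 7)/(u + 4)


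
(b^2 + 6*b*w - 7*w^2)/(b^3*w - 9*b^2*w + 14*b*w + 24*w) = (b^2 + 6*b*w - 7*w^2)/(w*(b^3 - 9*b^2 + 14*b + 24))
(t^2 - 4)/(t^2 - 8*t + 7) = (t^2 - 4)/(t^2 - 8*t + 7)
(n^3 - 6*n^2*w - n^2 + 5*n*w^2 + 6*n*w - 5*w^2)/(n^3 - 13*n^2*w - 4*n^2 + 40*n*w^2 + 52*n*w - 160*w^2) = (-n^2 + n*w + n - w)/(-n^2 + 8*n*w + 4*n - 32*w)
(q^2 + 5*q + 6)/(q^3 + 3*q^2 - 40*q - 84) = (q + 3)/(q^2 + q - 42)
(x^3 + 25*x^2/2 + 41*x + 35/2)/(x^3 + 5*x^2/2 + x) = (x^2 + 12*x + 35)/(x*(x + 2))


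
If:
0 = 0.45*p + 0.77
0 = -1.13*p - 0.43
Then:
No Solution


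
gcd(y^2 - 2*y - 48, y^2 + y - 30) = y + 6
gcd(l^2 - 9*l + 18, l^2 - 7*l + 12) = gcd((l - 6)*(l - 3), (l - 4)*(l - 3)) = l - 3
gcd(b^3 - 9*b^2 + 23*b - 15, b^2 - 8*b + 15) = b^2 - 8*b + 15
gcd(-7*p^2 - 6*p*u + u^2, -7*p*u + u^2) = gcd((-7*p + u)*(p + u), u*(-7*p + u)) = 7*p - u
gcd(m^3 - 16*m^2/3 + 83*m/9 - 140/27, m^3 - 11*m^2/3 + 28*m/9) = m^2 - 11*m/3 + 28/9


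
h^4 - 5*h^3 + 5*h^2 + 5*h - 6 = (h - 3)*(h - 2)*(h - 1)*(h + 1)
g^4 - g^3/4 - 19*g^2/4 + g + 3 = (g - 2)*(g - 1)*(g + 3/4)*(g + 2)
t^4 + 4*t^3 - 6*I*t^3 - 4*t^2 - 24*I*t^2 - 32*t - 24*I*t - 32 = (t + 2)^2*(t - 4*I)*(t - 2*I)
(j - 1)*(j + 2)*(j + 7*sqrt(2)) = j^3 + j^2 + 7*sqrt(2)*j^2 - 2*j + 7*sqrt(2)*j - 14*sqrt(2)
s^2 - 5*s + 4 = (s - 4)*(s - 1)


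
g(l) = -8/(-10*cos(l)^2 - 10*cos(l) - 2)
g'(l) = -8*(-20*sin(l)*cos(l) - 10*sin(l))/(-10*cos(l)^2 - 10*cos(l) - 2)^2 = 20*(2*cos(l) + 1)*sin(l)/(5*cos(l)^2 + 5*cos(l) + 1)^2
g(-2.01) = -18.01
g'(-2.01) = -54.91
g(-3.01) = 4.18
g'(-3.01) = 2.81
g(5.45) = 0.60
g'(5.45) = -0.79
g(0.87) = 0.63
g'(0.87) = 0.88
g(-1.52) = 3.16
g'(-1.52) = -13.71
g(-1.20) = 1.15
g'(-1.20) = -2.67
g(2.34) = -68.06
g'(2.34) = -1626.93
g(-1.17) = 1.08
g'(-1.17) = -2.38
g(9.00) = 6.72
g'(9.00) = -19.13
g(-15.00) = 45.88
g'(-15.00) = 888.57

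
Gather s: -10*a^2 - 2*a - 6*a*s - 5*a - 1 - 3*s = -10*a^2 - 7*a + s*(-6*a - 3) - 1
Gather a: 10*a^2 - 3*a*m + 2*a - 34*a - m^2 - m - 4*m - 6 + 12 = 10*a^2 + a*(-3*m - 32) - m^2 - 5*m + 6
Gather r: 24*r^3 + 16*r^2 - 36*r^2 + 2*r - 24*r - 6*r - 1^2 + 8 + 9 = 24*r^3 - 20*r^2 - 28*r + 16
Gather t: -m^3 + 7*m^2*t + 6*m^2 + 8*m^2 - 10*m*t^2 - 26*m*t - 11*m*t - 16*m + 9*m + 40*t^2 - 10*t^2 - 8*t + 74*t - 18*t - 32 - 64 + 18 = -m^3 + 14*m^2 - 7*m + t^2*(30 - 10*m) + t*(7*m^2 - 37*m + 48) - 78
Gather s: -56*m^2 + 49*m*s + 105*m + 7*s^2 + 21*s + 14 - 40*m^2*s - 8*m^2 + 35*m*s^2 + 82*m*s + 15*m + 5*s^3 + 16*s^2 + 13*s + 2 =-64*m^2 + 120*m + 5*s^3 + s^2*(35*m + 23) + s*(-40*m^2 + 131*m + 34) + 16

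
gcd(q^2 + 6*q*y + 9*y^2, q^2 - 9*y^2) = q + 3*y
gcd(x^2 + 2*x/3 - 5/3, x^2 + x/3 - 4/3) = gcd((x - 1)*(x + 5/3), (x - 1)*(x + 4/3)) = x - 1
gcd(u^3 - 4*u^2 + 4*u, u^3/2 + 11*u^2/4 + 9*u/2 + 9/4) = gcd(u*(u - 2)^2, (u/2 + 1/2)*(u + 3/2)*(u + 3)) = 1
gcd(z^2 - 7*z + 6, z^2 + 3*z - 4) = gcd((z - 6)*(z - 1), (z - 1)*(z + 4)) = z - 1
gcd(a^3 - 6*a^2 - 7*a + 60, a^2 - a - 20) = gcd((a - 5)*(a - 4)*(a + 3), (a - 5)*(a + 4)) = a - 5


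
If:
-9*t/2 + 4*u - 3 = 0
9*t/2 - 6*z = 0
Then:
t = 4*z/3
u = 3*z/2 + 3/4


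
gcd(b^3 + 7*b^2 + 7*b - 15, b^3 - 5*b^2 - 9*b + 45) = b + 3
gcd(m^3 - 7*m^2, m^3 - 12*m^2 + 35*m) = m^2 - 7*m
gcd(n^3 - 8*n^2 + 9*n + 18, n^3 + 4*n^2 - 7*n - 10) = n + 1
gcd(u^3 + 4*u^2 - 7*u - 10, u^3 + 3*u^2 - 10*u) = u^2 + 3*u - 10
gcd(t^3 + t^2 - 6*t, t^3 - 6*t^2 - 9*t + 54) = t + 3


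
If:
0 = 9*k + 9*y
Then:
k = -y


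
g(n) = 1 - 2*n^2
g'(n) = -4*n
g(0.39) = 0.70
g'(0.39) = -1.56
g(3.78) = -27.58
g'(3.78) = -15.12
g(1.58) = -3.99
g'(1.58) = -6.32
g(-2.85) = -15.24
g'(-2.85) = 11.40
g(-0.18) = 0.94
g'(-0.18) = 0.72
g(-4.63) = -41.87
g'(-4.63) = 18.52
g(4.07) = -32.13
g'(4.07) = -16.28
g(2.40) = -10.52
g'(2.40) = -9.60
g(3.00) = -17.00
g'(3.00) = -12.00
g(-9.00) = -161.00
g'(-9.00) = 36.00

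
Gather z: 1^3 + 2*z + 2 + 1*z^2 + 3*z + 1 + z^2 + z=2*z^2 + 6*z + 4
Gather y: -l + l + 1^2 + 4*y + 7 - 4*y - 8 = 0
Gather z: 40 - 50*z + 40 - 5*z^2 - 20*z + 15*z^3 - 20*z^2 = 15*z^3 - 25*z^2 - 70*z + 80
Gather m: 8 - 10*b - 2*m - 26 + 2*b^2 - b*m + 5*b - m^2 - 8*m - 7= 2*b^2 - 5*b - m^2 + m*(-b - 10) - 25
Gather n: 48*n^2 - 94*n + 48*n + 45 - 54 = 48*n^2 - 46*n - 9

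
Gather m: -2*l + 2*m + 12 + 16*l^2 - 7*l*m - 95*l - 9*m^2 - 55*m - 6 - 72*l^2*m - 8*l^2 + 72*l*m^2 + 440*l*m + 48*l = 8*l^2 - 49*l + m^2*(72*l - 9) + m*(-72*l^2 + 433*l - 53) + 6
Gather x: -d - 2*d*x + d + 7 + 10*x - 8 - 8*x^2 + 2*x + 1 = -8*x^2 + x*(12 - 2*d)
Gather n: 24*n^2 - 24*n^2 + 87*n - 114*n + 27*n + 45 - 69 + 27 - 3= 0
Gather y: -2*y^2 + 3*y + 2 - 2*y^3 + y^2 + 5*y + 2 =-2*y^3 - y^2 + 8*y + 4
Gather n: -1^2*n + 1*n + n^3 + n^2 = n^3 + n^2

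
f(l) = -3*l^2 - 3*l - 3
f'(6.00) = -39.00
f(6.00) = -129.00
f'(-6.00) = 33.00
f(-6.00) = -93.00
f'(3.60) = -24.60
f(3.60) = -52.68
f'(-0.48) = -0.12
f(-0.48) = -2.25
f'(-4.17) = 22.02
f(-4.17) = -42.66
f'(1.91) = -14.46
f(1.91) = -19.67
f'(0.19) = -4.14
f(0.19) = -3.68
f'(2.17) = -16.02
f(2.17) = -23.64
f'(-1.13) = 3.78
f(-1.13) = -3.44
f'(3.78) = -25.68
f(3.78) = -57.21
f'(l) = -6*l - 3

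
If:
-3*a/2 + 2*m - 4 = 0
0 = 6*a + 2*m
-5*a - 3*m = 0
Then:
No Solution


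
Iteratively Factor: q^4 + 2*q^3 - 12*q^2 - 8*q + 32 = (q + 2)*(q^3 - 12*q + 16) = (q - 2)*(q + 2)*(q^2 + 2*q - 8) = (q - 2)*(q + 2)*(q + 4)*(q - 2)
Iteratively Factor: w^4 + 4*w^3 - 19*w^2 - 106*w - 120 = (w + 3)*(w^3 + w^2 - 22*w - 40) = (w - 5)*(w + 3)*(w^2 + 6*w + 8) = (w - 5)*(w + 3)*(w + 4)*(w + 2)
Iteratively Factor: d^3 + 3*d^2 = (d)*(d^2 + 3*d) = d*(d + 3)*(d)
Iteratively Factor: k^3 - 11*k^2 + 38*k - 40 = (k - 2)*(k^2 - 9*k + 20) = (k - 5)*(k - 2)*(k - 4)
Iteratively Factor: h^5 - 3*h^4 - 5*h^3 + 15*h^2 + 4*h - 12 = (h - 3)*(h^4 - 5*h^2 + 4) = (h - 3)*(h - 2)*(h^3 + 2*h^2 - h - 2) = (h - 3)*(h - 2)*(h - 1)*(h^2 + 3*h + 2) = (h - 3)*(h - 2)*(h - 1)*(h + 1)*(h + 2)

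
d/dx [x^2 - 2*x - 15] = 2*x - 2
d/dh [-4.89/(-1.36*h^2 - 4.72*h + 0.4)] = (-13.3008*h - 23.0808)/(1.36*h^2 + 4.72*h - 0.4)^2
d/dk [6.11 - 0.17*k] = -0.170000000000000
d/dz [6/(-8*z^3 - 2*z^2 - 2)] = 6*z*(6*z + 1)/(4*z^3 + z^2 + 1)^2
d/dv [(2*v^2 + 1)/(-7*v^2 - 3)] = 2*v/(7*v^2 + 3)^2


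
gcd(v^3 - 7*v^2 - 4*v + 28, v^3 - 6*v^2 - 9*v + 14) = v^2 - 5*v - 14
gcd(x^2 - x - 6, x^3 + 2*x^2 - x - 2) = x + 2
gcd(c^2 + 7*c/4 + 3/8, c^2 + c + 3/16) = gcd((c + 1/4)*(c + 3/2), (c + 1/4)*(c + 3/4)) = c + 1/4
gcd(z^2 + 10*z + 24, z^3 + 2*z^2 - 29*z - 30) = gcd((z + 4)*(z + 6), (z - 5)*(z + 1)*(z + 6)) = z + 6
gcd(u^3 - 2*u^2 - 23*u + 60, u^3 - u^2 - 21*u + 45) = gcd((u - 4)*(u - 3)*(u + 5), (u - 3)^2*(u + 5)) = u^2 + 2*u - 15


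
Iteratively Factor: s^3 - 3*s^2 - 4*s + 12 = (s + 2)*(s^2 - 5*s + 6) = (s - 2)*(s + 2)*(s - 3)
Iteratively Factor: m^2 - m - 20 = (m + 4)*(m - 5)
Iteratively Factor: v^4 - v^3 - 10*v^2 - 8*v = (v + 1)*(v^3 - 2*v^2 - 8*v) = (v - 4)*(v + 1)*(v^2 + 2*v) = v*(v - 4)*(v + 1)*(v + 2)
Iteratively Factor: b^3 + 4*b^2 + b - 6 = (b + 2)*(b^2 + 2*b - 3) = (b + 2)*(b + 3)*(b - 1)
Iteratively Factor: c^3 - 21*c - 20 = (c - 5)*(c^2 + 5*c + 4) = (c - 5)*(c + 1)*(c + 4)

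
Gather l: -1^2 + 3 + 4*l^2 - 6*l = 4*l^2 - 6*l + 2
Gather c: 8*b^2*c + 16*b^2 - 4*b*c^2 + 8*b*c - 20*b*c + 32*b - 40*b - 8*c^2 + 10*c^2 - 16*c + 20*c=16*b^2 - 8*b + c^2*(2 - 4*b) + c*(8*b^2 - 12*b + 4)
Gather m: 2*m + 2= 2*m + 2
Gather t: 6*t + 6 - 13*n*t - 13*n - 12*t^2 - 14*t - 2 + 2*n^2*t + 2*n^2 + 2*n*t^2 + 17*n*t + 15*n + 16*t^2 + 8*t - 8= 2*n^2 + 2*n + t^2*(2*n + 4) + t*(2*n^2 + 4*n) - 4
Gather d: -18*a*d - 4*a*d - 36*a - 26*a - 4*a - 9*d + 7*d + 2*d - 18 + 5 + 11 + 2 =-22*a*d - 66*a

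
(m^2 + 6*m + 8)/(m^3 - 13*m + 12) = (m + 2)/(m^2 - 4*m + 3)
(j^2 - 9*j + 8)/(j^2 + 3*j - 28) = (j^2 - 9*j + 8)/(j^2 + 3*j - 28)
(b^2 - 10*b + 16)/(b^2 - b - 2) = (b - 8)/(b + 1)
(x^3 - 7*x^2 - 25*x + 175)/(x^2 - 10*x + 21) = (x^2 - 25)/(x - 3)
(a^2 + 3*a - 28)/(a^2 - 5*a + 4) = (a + 7)/(a - 1)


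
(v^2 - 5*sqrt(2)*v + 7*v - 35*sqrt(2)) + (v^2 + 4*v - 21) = 2*v^2 - 5*sqrt(2)*v + 11*v - 35*sqrt(2) - 21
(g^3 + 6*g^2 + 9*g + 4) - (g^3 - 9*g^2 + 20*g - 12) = 15*g^2 - 11*g + 16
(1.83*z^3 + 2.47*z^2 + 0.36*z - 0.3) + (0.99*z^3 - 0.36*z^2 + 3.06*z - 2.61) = 2.82*z^3 + 2.11*z^2 + 3.42*z - 2.91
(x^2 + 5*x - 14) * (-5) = -5*x^2 - 25*x + 70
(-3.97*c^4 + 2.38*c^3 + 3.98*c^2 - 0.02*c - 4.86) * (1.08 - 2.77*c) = 10.9969*c^5 - 10.8802*c^4 - 8.4542*c^3 + 4.3538*c^2 + 13.4406*c - 5.2488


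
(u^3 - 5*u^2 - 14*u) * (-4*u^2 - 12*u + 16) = -4*u^5 + 8*u^4 + 132*u^3 + 88*u^2 - 224*u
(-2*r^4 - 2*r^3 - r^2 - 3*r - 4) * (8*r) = -16*r^5 - 16*r^4 - 8*r^3 - 24*r^2 - 32*r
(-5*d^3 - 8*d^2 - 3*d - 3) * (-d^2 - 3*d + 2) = 5*d^5 + 23*d^4 + 17*d^3 - 4*d^2 + 3*d - 6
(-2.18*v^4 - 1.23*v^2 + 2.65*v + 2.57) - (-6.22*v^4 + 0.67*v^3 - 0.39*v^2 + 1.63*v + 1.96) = 4.04*v^4 - 0.67*v^3 - 0.84*v^2 + 1.02*v + 0.61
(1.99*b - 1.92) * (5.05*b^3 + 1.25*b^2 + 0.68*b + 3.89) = 10.0495*b^4 - 7.2085*b^3 - 1.0468*b^2 + 6.4355*b - 7.4688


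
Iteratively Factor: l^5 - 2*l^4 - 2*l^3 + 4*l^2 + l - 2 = (l - 2)*(l^4 - 2*l^2 + 1) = (l - 2)*(l + 1)*(l^3 - l^2 - l + 1) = (l - 2)*(l + 1)^2*(l^2 - 2*l + 1) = (l - 2)*(l - 1)*(l + 1)^2*(l - 1)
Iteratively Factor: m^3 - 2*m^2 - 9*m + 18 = (m + 3)*(m^2 - 5*m + 6) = (m - 3)*(m + 3)*(m - 2)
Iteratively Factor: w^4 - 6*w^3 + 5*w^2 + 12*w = (w - 3)*(w^3 - 3*w^2 - 4*w) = (w - 3)*(w + 1)*(w^2 - 4*w) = w*(w - 3)*(w + 1)*(w - 4)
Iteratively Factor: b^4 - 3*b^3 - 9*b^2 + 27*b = (b - 3)*(b^3 - 9*b) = (b - 3)^2*(b^2 + 3*b) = (b - 3)^2*(b + 3)*(b)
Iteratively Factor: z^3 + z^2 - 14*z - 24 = (z - 4)*(z^2 + 5*z + 6) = (z - 4)*(z + 2)*(z + 3)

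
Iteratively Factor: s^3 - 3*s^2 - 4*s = (s)*(s^2 - 3*s - 4) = s*(s + 1)*(s - 4)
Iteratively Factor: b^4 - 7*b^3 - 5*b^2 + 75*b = (b - 5)*(b^3 - 2*b^2 - 15*b) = (b - 5)*(b + 3)*(b^2 - 5*b) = (b - 5)^2*(b + 3)*(b)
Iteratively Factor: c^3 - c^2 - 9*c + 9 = (c + 3)*(c^2 - 4*c + 3) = (c - 3)*(c + 3)*(c - 1)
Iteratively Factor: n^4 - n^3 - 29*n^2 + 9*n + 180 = (n - 3)*(n^3 + 2*n^2 - 23*n - 60) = (n - 5)*(n - 3)*(n^2 + 7*n + 12) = (n - 5)*(n - 3)*(n + 4)*(n + 3)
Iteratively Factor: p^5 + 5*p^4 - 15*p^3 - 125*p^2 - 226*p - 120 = (p + 4)*(p^4 + p^3 - 19*p^2 - 49*p - 30) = (p - 5)*(p + 4)*(p^3 + 6*p^2 + 11*p + 6) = (p - 5)*(p + 3)*(p + 4)*(p^2 + 3*p + 2) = (p - 5)*(p + 2)*(p + 3)*(p + 4)*(p + 1)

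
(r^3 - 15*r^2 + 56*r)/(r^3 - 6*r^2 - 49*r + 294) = r*(r - 8)/(r^2 + r - 42)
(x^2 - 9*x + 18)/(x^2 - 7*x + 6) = (x - 3)/(x - 1)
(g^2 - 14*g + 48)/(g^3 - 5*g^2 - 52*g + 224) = (g - 6)/(g^2 + 3*g - 28)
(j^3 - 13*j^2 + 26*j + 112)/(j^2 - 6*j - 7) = (j^2 - 6*j - 16)/(j + 1)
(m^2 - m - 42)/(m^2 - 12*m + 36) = (m^2 - m - 42)/(m^2 - 12*m + 36)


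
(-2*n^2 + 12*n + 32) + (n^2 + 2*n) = -n^2 + 14*n + 32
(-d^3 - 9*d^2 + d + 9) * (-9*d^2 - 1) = 9*d^5 + 81*d^4 - 8*d^3 - 72*d^2 - d - 9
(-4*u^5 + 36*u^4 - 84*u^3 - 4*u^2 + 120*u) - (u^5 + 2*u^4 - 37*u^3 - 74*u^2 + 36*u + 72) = -5*u^5 + 34*u^4 - 47*u^3 + 70*u^2 + 84*u - 72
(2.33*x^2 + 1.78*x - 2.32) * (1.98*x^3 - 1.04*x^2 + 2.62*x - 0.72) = 4.6134*x^5 + 1.1012*x^4 - 0.340199999999999*x^3 + 5.3988*x^2 - 7.36*x + 1.6704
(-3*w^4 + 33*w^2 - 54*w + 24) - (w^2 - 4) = -3*w^4 + 32*w^2 - 54*w + 28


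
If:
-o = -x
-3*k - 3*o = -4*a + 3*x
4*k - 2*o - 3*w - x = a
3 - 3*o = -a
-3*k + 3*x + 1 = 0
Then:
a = 10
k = 14/3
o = 13/3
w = -13/9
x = 13/3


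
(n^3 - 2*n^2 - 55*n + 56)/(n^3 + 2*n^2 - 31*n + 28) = (n - 8)/(n - 4)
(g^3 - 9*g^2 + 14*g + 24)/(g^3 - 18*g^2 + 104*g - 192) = (g + 1)/(g - 8)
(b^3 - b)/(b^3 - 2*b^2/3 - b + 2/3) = 3*b/(3*b - 2)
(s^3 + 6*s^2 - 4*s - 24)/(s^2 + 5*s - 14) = (s^2 + 8*s + 12)/(s + 7)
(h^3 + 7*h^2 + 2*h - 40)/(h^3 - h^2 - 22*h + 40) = (h + 4)/(h - 4)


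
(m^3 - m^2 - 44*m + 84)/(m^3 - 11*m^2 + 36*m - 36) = (m + 7)/(m - 3)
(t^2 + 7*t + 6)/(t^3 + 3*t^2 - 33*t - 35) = (t + 6)/(t^2 + 2*t - 35)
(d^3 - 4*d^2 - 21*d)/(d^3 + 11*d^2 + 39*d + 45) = d*(d - 7)/(d^2 + 8*d + 15)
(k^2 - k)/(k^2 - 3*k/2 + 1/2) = 2*k/(2*k - 1)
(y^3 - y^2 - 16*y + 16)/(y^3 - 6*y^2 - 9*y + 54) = (y^3 - y^2 - 16*y + 16)/(y^3 - 6*y^2 - 9*y + 54)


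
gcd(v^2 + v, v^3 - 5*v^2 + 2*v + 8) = v + 1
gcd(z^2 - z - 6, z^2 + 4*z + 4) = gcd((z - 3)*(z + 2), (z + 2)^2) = z + 2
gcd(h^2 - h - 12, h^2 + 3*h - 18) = 1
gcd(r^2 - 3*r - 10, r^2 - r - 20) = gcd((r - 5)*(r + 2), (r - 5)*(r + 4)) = r - 5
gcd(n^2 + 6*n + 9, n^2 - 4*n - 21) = n + 3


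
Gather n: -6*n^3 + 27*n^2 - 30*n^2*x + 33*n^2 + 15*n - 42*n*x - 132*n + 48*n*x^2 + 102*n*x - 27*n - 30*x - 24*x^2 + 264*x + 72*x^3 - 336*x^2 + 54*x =-6*n^3 + n^2*(60 - 30*x) + n*(48*x^2 + 60*x - 144) + 72*x^3 - 360*x^2 + 288*x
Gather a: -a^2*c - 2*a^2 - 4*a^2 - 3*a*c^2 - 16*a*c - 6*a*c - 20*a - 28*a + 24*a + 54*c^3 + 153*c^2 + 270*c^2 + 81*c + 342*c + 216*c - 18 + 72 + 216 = a^2*(-c - 6) + a*(-3*c^2 - 22*c - 24) + 54*c^3 + 423*c^2 + 639*c + 270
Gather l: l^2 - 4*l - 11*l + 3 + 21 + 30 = l^2 - 15*l + 54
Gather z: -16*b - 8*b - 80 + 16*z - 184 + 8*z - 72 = -24*b + 24*z - 336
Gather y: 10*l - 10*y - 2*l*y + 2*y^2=10*l + 2*y^2 + y*(-2*l - 10)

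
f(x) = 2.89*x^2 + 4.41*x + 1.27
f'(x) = 5.78*x + 4.41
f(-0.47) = -0.16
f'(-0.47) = 1.69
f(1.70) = 17.12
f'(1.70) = 14.24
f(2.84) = 37.10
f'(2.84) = 20.83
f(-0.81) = -0.41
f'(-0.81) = -0.27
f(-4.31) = 35.95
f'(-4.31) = -20.50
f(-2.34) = 6.78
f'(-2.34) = -9.12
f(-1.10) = -0.08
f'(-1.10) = -1.95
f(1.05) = 9.09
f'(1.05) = 10.48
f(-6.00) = 78.85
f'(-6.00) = -30.27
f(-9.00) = 195.67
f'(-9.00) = -47.61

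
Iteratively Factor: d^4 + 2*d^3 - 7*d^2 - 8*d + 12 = (d - 2)*(d^3 + 4*d^2 + d - 6) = (d - 2)*(d + 2)*(d^2 + 2*d - 3) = (d - 2)*(d + 2)*(d + 3)*(d - 1)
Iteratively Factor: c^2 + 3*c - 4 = (c - 1)*(c + 4)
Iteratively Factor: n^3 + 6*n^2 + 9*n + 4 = (n + 4)*(n^2 + 2*n + 1) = (n + 1)*(n + 4)*(n + 1)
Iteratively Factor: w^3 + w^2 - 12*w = (w - 3)*(w^2 + 4*w) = (w - 3)*(w + 4)*(w)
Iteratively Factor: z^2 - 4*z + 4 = (z - 2)*(z - 2)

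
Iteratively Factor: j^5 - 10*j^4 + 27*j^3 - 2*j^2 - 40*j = (j + 1)*(j^4 - 11*j^3 + 38*j^2 - 40*j) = (j - 2)*(j + 1)*(j^3 - 9*j^2 + 20*j) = j*(j - 2)*(j + 1)*(j^2 - 9*j + 20) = j*(j - 4)*(j - 2)*(j + 1)*(j - 5)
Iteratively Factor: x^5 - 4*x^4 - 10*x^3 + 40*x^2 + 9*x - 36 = (x + 3)*(x^4 - 7*x^3 + 11*x^2 + 7*x - 12) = (x + 1)*(x + 3)*(x^3 - 8*x^2 + 19*x - 12) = (x - 3)*(x + 1)*(x + 3)*(x^2 - 5*x + 4) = (x - 4)*(x - 3)*(x + 1)*(x + 3)*(x - 1)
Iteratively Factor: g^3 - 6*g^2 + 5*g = (g - 1)*(g^2 - 5*g) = (g - 5)*(g - 1)*(g)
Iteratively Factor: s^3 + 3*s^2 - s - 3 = (s + 1)*(s^2 + 2*s - 3) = (s + 1)*(s + 3)*(s - 1)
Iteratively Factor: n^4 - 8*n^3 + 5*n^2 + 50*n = (n - 5)*(n^3 - 3*n^2 - 10*n) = (n - 5)^2*(n^2 + 2*n) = n*(n - 5)^2*(n + 2)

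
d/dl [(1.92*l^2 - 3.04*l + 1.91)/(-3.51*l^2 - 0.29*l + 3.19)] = (-11.2272*l^2 + 25.6578*l - 9.1437)/(12.3201*l^4 + 2.0358*l^3 - 22.3097*l^2 - 1.8502*l + 10.1761)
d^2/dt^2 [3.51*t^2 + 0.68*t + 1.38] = 7.02000000000000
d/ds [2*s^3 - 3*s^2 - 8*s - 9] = 6*s^2 - 6*s - 8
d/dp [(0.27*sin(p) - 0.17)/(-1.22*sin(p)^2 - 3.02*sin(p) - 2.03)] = (0.3294*sin(p)^2 - 0.4148*sin(p) - 1.0615)*cos(p)/(1.4884*sin(p)^4 + 7.3688*sin(p)^3 + 14.0736*sin(p)^2 + 12.2612*sin(p) + 4.1209)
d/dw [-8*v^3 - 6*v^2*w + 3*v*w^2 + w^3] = -6*v^2 + 6*v*w + 3*w^2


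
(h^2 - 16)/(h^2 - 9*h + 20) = (h + 4)/(h - 5)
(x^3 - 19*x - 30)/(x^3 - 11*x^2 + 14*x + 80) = (x + 3)/(x - 8)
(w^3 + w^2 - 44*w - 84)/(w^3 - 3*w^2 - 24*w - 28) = (w + 6)/(w + 2)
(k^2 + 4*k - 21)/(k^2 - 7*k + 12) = (k + 7)/(k - 4)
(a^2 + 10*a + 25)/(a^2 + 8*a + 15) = (a + 5)/(a + 3)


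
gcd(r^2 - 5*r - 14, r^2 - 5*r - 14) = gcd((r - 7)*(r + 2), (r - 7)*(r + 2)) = r^2 - 5*r - 14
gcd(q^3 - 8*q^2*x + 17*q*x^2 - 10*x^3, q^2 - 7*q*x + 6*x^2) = -q + x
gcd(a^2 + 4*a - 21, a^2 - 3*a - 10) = 1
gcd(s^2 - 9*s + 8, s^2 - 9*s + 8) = s^2 - 9*s + 8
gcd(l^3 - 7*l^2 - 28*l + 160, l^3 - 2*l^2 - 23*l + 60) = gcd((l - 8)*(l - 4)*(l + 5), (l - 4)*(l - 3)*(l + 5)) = l^2 + l - 20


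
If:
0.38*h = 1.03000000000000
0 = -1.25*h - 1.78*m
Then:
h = 2.71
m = -1.90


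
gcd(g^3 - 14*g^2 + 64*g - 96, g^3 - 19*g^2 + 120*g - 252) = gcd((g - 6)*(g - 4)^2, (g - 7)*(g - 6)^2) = g - 6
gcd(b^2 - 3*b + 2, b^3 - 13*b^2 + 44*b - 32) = b - 1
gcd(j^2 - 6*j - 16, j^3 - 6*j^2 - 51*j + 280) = j - 8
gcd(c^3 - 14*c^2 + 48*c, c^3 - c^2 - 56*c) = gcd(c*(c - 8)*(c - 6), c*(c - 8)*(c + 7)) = c^2 - 8*c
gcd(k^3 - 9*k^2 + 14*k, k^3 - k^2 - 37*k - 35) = k - 7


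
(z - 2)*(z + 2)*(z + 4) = z^3 + 4*z^2 - 4*z - 16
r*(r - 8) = r^2 - 8*r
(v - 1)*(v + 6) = v^2 + 5*v - 6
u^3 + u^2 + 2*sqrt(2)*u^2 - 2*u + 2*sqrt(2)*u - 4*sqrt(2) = (u - 1)*(u + 2)*(u + 2*sqrt(2))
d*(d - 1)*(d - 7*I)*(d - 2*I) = d^4 - d^3 - 9*I*d^3 - 14*d^2 + 9*I*d^2 + 14*d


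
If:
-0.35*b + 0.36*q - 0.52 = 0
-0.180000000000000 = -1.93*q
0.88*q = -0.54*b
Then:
No Solution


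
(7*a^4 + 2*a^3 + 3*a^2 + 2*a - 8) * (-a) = -7*a^5 - 2*a^4 - 3*a^3 - 2*a^2 + 8*a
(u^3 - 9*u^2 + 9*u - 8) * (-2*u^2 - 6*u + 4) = -2*u^5 + 12*u^4 + 40*u^3 - 74*u^2 + 84*u - 32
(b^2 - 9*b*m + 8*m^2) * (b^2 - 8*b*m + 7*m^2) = b^4 - 17*b^3*m + 87*b^2*m^2 - 127*b*m^3 + 56*m^4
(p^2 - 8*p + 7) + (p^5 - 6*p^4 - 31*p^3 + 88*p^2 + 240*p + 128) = p^5 - 6*p^4 - 31*p^3 + 89*p^2 + 232*p + 135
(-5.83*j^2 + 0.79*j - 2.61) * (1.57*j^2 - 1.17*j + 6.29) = -9.1531*j^4 + 8.0614*j^3 - 41.6927*j^2 + 8.0228*j - 16.4169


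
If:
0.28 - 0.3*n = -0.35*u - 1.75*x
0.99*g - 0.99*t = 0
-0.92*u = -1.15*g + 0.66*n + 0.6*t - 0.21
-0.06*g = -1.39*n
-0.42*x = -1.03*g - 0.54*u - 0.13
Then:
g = -0.25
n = -0.01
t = -0.25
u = 0.09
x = -0.18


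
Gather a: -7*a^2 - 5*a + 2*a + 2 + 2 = -7*a^2 - 3*a + 4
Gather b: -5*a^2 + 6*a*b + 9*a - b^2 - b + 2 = -5*a^2 + 9*a - b^2 + b*(6*a - 1) + 2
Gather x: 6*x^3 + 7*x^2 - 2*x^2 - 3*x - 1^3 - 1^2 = 6*x^3 + 5*x^2 - 3*x - 2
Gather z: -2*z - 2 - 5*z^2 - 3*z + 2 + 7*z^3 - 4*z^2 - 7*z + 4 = 7*z^3 - 9*z^2 - 12*z + 4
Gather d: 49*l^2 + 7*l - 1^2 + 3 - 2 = 49*l^2 + 7*l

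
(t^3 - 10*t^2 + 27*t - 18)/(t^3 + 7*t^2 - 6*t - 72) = (t^2 - 7*t + 6)/(t^2 + 10*t + 24)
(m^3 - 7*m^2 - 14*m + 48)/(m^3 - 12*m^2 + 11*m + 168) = (m - 2)/(m - 7)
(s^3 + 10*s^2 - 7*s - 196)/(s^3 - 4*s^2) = 1 + 14/s + 49/s^2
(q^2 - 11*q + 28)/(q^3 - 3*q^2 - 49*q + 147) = (q - 4)/(q^2 + 4*q - 21)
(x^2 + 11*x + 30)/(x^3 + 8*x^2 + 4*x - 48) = (x + 5)/(x^2 + 2*x - 8)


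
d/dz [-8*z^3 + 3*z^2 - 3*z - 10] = -24*z^2 + 6*z - 3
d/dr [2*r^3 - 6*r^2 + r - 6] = 6*r^2 - 12*r + 1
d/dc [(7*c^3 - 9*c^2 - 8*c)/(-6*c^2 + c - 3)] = 2*(-21*c^4 + 7*c^3 - 60*c^2 + 27*c + 12)/(36*c^4 - 12*c^3 + 37*c^2 - 6*c + 9)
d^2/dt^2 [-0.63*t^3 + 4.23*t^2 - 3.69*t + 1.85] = 8.46 - 3.78*t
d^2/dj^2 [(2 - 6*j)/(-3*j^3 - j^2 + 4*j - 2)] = 4*((3*j - 1)*(9*j^2 + 2*j - 4)^2 + (-27*j^2 - 6*j - (3*j - 1)*(9*j + 1) + 12)*(3*j^3 + j^2 - 4*j + 2))/(3*j^3 + j^2 - 4*j + 2)^3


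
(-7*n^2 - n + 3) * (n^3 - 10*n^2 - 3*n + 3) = -7*n^5 + 69*n^4 + 34*n^3 - 48*n^2 - 12*n + 9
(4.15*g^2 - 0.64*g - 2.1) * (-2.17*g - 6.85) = -9.0055*g^3 - 27.0387*g^2 + 8.941*g + 14.385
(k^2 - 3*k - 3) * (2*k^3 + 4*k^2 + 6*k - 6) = 2*k^5 - 2*k^4 - 12*k^3 - 36*k^2 + 18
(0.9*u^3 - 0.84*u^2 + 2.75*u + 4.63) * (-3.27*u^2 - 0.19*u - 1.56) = -2.943*u^5 + 2.5758*u^4 - 10.2369*u^3 - 14.3522*u^2 - 5.1697*u - 7.2228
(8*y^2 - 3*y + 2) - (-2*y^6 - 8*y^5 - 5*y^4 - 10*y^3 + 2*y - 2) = 2*y^6 + 8*y^5 + 5*y^4 + 10*y^3 + 8*y^2 - 5*y + 4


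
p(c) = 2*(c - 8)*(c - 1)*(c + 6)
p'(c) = 2*(c - 8)*(c - 1) + 2*(c - 8)*(c + 6) + 2*(c - 1)*(c + 6) = 6*c^2 - 12*c - 92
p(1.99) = -95.08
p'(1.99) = -92.12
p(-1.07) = 185.12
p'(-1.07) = -72.29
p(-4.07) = 236.21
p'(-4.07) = 56.23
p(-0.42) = 133.43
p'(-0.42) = -85.90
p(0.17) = 80.20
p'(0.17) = -93.87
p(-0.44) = 135.15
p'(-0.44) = -85.56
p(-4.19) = 229.02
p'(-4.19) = 63.62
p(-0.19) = 113.25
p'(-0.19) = -89.50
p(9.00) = 240.00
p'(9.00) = 286.00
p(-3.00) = 264.00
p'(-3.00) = -2.00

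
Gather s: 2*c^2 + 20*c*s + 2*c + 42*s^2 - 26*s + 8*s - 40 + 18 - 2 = 2*c^2 + 2*c + 42*s^2 + s*(20*c - 18) - 24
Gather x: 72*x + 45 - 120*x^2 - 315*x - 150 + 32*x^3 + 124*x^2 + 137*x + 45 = 32*x^3 + 4*x^2 - 106*x - 60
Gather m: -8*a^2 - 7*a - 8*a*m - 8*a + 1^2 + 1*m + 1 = -8*a^2 - 15*a + m*(1 - 8*a) + 2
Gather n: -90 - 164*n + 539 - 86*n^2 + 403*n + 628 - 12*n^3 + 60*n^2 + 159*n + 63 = -12*n^3 - 26*n^2 + 398*n + 1140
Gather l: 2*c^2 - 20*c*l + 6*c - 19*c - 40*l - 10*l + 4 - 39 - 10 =2*c^2 - 13*c + l*(-20*c - 50) - 45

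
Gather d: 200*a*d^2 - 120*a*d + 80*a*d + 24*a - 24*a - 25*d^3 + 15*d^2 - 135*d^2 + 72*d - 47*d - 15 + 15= -25*d^3 + d^2*(200*a - 120) + d*(25 - 40*a)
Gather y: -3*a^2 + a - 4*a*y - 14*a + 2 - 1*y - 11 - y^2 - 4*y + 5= -3*a^2 - 13*a - y^2 + y*(-4*a - 5) - 4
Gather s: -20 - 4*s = -4*s - 20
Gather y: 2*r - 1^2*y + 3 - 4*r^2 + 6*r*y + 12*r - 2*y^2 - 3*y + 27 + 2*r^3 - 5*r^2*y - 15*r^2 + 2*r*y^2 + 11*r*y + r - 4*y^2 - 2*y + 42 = 2*r^3 - 19*r^2 + 15*r + y^2*(2*r - 6) + y*(-5*r^2 + 17*r - 6) + 72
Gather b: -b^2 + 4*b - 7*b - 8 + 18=-b^2 - 3*b + 10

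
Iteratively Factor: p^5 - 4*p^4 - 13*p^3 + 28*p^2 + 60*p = (p)*(p^4 - 4*p^3 - 13*p^2 + 28*p + 60) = p*(p - 3)*(p^3 - p^2 - 16*p - 20) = p*(p - 3)*(p + 2)*(p^2 - 3*p - 10) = p*(p - 3)*(p + 2)^2*(p - 5)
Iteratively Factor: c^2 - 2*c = (c - 2)*(c)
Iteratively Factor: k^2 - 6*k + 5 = (k - 1)*(k - 5)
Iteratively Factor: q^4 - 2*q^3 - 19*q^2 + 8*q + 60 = (q + 2)*(q^3 - 4*q^2 - 11*q + 30) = (q - 5)*(q + 2)*(q^2 + q - 6) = (q - 5)*(q + 2)*(q + 3)*(q - 2)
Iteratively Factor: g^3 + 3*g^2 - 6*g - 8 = (g - 2)*(g^2 + 5*g + 4) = (g - 2)*(g + 4)*(g + 1)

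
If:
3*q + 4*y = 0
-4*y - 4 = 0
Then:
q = 4/3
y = -1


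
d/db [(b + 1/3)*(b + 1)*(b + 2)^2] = 4*b^3 + 16*b^2 + 58*b/3 + 20/3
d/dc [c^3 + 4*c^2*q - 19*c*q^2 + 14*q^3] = 3*c^2 + 8*c*q - 19*q^2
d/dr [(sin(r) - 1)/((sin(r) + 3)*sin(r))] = (-cos(r) + 2/tan(r) + 3*cos(r)/sin(r)^2)/(sin(r) + 3)^2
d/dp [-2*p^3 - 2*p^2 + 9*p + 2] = -6*p^2 - 4*p + 9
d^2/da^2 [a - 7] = 0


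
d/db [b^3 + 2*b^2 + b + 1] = 3*b^2 + 4*b + 1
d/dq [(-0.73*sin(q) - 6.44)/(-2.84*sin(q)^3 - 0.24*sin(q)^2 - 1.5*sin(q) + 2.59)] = (-6.201*sin(q) + 1.0366*sin(3*q) + 27.522*cos(2*q) - 39.0727)*cos(q)/(2.84*sin(q)^3 + 0.24*sin(q)^2 + 1.5*sin(q) - 2.59)^2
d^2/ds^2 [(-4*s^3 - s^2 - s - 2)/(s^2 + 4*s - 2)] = 6*(-23*s^3 + 28*s^2 - 26*s - 16)/(s^6 + 12*s^5 + 42*s^4 + 16*s^3 - 84*s^2 + 48*s - 8)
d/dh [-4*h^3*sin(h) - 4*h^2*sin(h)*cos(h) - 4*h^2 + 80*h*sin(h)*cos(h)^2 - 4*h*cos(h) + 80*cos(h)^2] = -4*h^3*cos(h) - 12*h^2*sin(h) - 4*h^2*cos(2*h) + 4*h*sin(h) - 4*h*sin(2*h) + 20*h*cos(h) + 60*h*cos(3*h) - 8*h + 20*sin(h) - 80*sin(2*h) + 20*sin(3*h) - 4*cos(h)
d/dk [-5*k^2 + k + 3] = 1 - 10*k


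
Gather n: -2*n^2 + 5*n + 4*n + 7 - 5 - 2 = -2*n^2 + 9*n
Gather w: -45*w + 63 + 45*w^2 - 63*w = 45*w^2 - 108*w + 63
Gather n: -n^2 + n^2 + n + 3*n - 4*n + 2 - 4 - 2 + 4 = 0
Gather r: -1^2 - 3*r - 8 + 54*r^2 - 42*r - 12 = 54*r^2 - 45*r - 21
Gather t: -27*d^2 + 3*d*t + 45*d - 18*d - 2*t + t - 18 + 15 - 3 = -27*d^2 + 27*d + t*(3*d - 1) - 6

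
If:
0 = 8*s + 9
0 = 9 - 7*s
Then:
No Solution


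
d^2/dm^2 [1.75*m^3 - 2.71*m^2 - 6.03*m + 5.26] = 10.5*m - 5.42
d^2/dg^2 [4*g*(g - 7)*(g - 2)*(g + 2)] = 48*g^2 - 168*g - 32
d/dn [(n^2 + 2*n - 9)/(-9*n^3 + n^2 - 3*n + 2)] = (9*n^4 + 36*n^3 - 248*n^2 + 22*n - 23)/(81*n^6 - 18*n^5 + 55*n^4 - 42*n^3 + 13*n^2 - 12*n + 4)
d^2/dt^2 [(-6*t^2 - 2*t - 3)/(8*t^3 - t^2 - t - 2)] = 2*(-384*t^6 - 384*t^5 - 1248*t^4 - 492*t^3 - 93*t^2 - 141*t - 17)/(512*t^9 - 192*t^8 - 168*t^7 - 337*t^6 + 117*t^5 + 87*t^4 + 83*t^3 - 18*t^2 - 12*t - 8)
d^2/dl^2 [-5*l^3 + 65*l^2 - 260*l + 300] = 130 - 30*l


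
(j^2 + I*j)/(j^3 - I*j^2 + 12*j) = (j + I)/(j^2 - I*j + 12)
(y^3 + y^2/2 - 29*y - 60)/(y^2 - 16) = (y^2 - 7*y/2 - 15)/(y - 4)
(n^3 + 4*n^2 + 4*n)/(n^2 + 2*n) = n + 2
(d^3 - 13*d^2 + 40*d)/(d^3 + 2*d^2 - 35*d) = (d - 8)/(d + 7)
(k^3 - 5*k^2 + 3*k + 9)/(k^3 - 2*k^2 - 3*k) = (k - 3)/k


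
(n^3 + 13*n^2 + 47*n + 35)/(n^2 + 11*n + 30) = (n^2 + 8*n + 7)/(n + 6)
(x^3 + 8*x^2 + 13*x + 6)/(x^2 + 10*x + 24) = (x^2 + 2*x + 1)/(x + 4)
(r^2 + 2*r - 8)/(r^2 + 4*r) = (r - 2)/r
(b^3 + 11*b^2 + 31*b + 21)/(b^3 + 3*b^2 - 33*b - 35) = (b + 3)/(b - 5)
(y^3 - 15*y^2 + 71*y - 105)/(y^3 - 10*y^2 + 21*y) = (y - 5)/y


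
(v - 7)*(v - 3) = v^2 - 10*v + 21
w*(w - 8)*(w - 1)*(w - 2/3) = w^4 - 29*w^3/3 + 14*w^2 - 16*w/3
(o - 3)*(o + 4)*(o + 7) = o^3 + 8*o^2 - 5*o - 84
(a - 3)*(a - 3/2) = a^2 - 9*a/2 + 9/2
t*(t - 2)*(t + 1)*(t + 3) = t^4 + 2*t^3 - 5*t^2 - 6*t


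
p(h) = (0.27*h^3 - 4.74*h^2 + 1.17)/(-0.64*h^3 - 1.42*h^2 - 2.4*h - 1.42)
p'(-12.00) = -0.08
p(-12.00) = -1.24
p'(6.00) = -0.10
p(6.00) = 0.54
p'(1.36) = 0.42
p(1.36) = 0.78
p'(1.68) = 0.21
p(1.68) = 0.87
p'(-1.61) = -4.59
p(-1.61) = -8.54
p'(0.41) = 1.61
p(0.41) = -0.15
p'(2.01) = 0.07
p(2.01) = 0.92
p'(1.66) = 0.22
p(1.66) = 0.87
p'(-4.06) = -0.91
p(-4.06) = -3.42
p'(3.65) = -0.12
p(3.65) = 0.81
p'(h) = (0.81*h^2 - 9.48*h)/(-0.64*h^3 - 1.42*h^2 - 2.4*h - 1.42) + (1.92*h^2 + 2.84*h + 2.4)*(0.27*h^3 - 4.74*h^2 + 1.17)/(-0.64*h^3 - 1.42*h^2 - 2.4*h - 1.42)^2 = (-1.11022302462516e-16*h^5 - 3.417*h^4 - 1.296*h^3 + 12.4722*h^2 + 16.7844*h + 2.808)/(0.4096*h^6 + 1.8176*h^5 + 5.0884*h^4 + 8.6336*h^3 + 9.7928*h^2 + 6.816*h + 2.0164)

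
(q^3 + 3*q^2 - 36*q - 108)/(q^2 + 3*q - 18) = (q^2 - 3*q - 18)/(q - 3)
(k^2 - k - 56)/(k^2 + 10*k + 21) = (k - 8)/(k + 3)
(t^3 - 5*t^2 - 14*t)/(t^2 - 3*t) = (t^2 - 5*t - 14)/(t - 3)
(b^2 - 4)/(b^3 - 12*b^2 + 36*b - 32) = (b + 2)/(b^2 - 10*b + 16)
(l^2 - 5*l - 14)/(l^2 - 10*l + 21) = (l + 2)/(l - 3)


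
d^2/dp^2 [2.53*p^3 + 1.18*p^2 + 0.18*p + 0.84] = 15.18*p + 2.36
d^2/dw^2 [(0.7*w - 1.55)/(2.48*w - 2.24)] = -11.28896/(2.48*w - 2.24)^3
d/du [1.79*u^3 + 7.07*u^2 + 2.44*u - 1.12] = 5.37*u^2 + 14.14*u + 2.44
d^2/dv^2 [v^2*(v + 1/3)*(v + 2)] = 12*v^2 + 14*v + 4/3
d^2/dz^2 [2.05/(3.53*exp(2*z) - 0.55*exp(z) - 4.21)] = ((1.1275 - 28.946*exp(z))*(-3.53*exp(2*z) + 0.55*exp(z) + 4.21) - 2.05*(7.06*exp(z) - 0.55)*(14.12*exp(z) - 1.1)*exp(z))*exp(z)/(-3.53*exp(2*z) + 0.55*exp(z) + 4.21)^3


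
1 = 1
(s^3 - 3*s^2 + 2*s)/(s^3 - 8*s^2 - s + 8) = s*(s - 2)/(s^2 - 7*s - 8)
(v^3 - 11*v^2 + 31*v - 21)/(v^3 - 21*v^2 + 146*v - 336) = (v^2 - 4*v + 3)/(v^2 - 14*v + 48)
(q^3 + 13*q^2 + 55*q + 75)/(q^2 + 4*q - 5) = (q^2 + 8*q + 15)/(q - 1)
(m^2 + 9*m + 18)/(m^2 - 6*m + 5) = (m^2 + 9*m + 18)/(m^2 - 6*m + 5)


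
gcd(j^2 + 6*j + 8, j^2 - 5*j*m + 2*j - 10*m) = j + 2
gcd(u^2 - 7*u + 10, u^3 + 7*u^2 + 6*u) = 1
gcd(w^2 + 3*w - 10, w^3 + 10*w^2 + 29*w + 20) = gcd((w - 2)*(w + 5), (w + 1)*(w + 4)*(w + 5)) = w + 5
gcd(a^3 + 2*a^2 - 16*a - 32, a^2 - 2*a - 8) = a^2 - 2*a - 8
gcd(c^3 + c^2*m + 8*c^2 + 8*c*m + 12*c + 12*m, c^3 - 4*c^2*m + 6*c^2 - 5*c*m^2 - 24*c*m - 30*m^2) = c^2 + c*m + 6*c + 6*m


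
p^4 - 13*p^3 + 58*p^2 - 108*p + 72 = (p - 6)*(p - 3)*(p - 2)^2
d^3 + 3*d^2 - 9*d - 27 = (d - 3)*(d + 3)^2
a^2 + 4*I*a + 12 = (a - 2*I)*(a + 6*I)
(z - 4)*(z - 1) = z^2 - 5*z + 4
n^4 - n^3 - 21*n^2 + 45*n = n*(n - 3)^2*(n + 5)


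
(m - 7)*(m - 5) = m^2 - 12*m + 35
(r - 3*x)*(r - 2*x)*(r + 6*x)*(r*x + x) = r^4*x + r^3*x^2 + r^3*x - 24*r^2*x^3 + r^2*x^2 + 36*r*x^4 - 24*r*x^3 + 36*x^4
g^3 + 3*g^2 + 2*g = g*(g + 1)*(g + 2)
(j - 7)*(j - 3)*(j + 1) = j^3 - 9*j^2 + 11*j + 21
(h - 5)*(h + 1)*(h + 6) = h^3 + 2*h^2 - 29*h - 30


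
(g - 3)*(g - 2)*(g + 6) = g^3 + g^2 - 24*g + 36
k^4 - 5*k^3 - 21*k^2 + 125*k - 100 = (k - 5)*(k - 4)*(k - 1)*(k + 5)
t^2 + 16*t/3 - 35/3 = (t - 5/3)*(t + 7)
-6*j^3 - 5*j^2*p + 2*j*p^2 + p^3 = (-2*j + p)*(j + p)*(3*j + p)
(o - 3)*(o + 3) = o^2 - 9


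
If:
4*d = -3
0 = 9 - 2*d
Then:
No Solution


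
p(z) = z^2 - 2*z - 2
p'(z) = 2*z - 2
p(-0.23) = -1.49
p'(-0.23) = -2.46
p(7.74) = 42.43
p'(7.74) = 13.48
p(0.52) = -2.77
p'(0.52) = -0.96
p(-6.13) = 47.84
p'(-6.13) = -14.26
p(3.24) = 2.02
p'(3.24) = 4.48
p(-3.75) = 19.56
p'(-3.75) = -9.50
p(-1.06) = 1.24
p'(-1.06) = -4.12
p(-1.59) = 3.71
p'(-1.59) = -5.18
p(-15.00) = 253.00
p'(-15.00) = -32.00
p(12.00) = 118.00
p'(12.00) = 22.00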